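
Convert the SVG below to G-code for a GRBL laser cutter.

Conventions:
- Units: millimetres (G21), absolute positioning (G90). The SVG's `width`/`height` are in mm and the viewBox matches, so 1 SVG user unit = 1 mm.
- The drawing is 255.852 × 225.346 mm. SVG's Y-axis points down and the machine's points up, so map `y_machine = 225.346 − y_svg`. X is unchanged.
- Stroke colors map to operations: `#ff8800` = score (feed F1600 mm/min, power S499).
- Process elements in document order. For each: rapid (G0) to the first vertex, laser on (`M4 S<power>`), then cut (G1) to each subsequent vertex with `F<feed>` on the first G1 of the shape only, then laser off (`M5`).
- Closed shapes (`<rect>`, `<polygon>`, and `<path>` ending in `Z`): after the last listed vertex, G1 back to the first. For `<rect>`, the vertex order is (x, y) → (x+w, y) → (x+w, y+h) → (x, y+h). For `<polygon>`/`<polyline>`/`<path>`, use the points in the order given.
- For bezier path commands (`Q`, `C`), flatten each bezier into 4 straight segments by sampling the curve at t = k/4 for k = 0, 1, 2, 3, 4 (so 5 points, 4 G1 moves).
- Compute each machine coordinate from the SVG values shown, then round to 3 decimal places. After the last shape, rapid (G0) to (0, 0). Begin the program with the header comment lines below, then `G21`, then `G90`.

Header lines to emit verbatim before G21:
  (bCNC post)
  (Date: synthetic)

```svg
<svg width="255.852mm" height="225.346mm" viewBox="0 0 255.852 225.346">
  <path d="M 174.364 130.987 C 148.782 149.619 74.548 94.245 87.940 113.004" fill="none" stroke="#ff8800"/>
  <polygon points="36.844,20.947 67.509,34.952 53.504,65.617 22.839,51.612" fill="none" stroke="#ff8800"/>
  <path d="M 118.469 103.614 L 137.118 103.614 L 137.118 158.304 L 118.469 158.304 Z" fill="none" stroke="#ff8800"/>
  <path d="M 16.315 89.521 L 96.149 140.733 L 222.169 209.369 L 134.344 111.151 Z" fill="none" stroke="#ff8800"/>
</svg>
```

(bCNC post)
(Date: synthetic)
G21
G90
G0 X174.364 Y94.359
M4 S499
G1 X148.185 Y91.946 F1600
G1 X116.537 Y103.398
G1 X92.197 Y114.826
G1 X87.940 Y112.342
M5
G0 X36.844 Y204.399
M4 S499
G1 X67.509 Y190.394 F1600
G1 X53.504 Y159.729
G1 X22.839 Y173.734
G1 X36.844 Y204.399
M5
G0 X118.469 Y121.732
M4 S499
G1 X137.118 Y121.732 F1600
G1 X137.118 Y67.042
G1 X118.469 Y67.042
G1 X118.469 Y121.732
M5
G0 X16.315 Y135.825
M4 S499
G1 X96.149 Y84.613 F1600
G1 X222.169 Y15.977
G1 X134.344 Y114.195
G1 X16.315 Y135.825
M5
G0 X0.000 Y0.000

Since the viewBox matches the mm dimensions, user units are millimetres directly. The only transform is the Y-flip y_m = 225.346 − y_svg.

Shape 1 is a cubic bezier drawn with `<path>`. Its stroke #ff8800 means score at S499, F1600. After flipping Y the toolpath is (174.364,94.359) → (148.185,91.946) → (116.537,103.398) → (92.197,114.826) → (87.940,112.342).

Shape 2 is a regular polygon drawn with `<polygon>`. Its stroke #ff8800 means score at S499, F1600. After flipping Y the toolpath is (36.844,204.399) → (67.509,190.394) → (53.504,159.729) → (22.839,173.734) → (36.844,204.399), returning to the start.

Shape 3 is a rectangle drawn with `<path>`. Its stroke #ff8800 means score at S499, F1600. After flipping Y the toolpath is (118.469,121.732) → (137.118,121.732) → (137.118,67.042) → (118.469,67.042) → (118.469,121.732), returning to the start.

Shape 4 is a closed polygon drawn with `<path>`. Its stroke #ff8800 means score at S499, F1600. After flipping Y the toolpath is (16.315,135.825) → (96.149,84.613) → (222.169,15.977) → (134.344,114.195) → (16.315,135.825), returning to the start.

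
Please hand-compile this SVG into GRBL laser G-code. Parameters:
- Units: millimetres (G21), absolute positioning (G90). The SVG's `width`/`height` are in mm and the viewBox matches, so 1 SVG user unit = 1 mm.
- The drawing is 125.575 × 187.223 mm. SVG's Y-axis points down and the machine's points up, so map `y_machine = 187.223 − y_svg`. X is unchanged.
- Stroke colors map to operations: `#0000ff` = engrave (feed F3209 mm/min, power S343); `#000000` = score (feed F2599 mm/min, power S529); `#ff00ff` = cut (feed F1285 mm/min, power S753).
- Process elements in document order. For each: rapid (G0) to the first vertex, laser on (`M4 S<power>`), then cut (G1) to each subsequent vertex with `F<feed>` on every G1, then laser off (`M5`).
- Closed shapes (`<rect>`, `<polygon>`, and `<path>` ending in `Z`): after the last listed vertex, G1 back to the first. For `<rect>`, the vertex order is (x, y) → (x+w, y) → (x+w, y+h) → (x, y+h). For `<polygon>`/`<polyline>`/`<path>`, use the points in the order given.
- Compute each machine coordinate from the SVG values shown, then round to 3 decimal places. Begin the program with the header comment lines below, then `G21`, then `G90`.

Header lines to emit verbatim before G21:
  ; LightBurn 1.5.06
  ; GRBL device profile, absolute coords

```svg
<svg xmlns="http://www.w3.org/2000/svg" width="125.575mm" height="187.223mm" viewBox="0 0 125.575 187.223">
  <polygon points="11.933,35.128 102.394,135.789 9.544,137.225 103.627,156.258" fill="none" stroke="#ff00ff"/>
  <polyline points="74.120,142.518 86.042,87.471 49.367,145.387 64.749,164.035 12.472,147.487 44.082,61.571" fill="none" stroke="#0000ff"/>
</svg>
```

; LightBurn 1.5.06
; GRBL device profile, absolute coords
G21
G90
G0 X11.933 Y152.095
M4 S753
G1 X102.394 Y51.434 F1285
G1 X9.544 Y49.998 F1285
G1 X103.627 Y30.965 F1285
G1 X11.933 Y152.095 F1285
M5
G0 X74.120 Y44.705
M4 S343
G1 X86.042 Y99.752 F3209
G1 X49.367 Y41.836 F3209
G1 X64.749 Y23.188 F3209
G1 X12.472 Y39.736 F3209
G1 X44.082 Y125.652 F3209
M5

1 u = 1 mm; y_m = 187.223 − y.

[1] `<polygon>` closed polygon, #ff00ff→cut S753 F1285: (11.933,152.095) → (102.394,51.434) → (9.544,49.998) → (103.627,30.965) → (11.933,152.095) (closed)

[2] `<polyline>` open polyline, #0000ff→engrave S343 F3209: (74.120,44.705) → (86.042,99.752) → (49.367,41.836) → (64.749,23.188) → (12.472,39.736) → (44.082,125.652)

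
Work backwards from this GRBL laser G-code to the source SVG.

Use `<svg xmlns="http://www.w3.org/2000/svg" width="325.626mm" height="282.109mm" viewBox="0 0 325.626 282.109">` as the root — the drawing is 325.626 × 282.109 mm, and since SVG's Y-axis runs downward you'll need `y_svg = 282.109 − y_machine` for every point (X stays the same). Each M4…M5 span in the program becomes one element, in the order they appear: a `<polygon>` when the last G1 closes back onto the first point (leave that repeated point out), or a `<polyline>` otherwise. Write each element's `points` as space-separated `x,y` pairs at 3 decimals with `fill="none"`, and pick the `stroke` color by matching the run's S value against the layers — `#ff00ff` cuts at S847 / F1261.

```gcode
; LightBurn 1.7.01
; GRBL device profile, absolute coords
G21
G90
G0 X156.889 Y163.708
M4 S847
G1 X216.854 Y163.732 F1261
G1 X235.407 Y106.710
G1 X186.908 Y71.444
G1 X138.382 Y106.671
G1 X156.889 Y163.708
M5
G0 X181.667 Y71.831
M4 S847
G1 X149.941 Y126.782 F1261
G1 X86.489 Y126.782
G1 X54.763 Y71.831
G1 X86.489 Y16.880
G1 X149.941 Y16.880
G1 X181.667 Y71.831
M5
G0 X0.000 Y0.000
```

<svg xmlns="http://www.w3.org/2000/svg" width="325.626mm" height="282.109mm" viewBox="0 0 325.626 282.109">
  <polygon points="156.889,118.401 216.854,118.377 235.407,175.399 186.908,210.665 138.382,175.438" fill="none" stroke="#ff00ff"/>
  <polygon points="181.667,210.278 149.941,155.327 86.489,155.327 54.763,210.278 86.489,265.229 149.941,265.229" fill="none" stroke="#ff00ff"/>
</svg>

Each laser-on run becomes one SVG element. Flip Y back into SVG space with y_svg = 282.109 − y_machine. Every run uses S847, so all elements get stroke `#ff00ff` (cut).

Run 1: The run returns to its start, so emit a `<polygon>` with points (Y-flipped): 156.889,118.401 216.854,118.377 235.407,175.399 186.908,210.665 138.382,175.438.

Run 2: The run returns to its start, so emit a `<polygon>` with points (Y-flipped): 181.667,210.278 149.941,155.327 86.489,155.327 54.763,210.278 86.489,265.229 149.941,265.229.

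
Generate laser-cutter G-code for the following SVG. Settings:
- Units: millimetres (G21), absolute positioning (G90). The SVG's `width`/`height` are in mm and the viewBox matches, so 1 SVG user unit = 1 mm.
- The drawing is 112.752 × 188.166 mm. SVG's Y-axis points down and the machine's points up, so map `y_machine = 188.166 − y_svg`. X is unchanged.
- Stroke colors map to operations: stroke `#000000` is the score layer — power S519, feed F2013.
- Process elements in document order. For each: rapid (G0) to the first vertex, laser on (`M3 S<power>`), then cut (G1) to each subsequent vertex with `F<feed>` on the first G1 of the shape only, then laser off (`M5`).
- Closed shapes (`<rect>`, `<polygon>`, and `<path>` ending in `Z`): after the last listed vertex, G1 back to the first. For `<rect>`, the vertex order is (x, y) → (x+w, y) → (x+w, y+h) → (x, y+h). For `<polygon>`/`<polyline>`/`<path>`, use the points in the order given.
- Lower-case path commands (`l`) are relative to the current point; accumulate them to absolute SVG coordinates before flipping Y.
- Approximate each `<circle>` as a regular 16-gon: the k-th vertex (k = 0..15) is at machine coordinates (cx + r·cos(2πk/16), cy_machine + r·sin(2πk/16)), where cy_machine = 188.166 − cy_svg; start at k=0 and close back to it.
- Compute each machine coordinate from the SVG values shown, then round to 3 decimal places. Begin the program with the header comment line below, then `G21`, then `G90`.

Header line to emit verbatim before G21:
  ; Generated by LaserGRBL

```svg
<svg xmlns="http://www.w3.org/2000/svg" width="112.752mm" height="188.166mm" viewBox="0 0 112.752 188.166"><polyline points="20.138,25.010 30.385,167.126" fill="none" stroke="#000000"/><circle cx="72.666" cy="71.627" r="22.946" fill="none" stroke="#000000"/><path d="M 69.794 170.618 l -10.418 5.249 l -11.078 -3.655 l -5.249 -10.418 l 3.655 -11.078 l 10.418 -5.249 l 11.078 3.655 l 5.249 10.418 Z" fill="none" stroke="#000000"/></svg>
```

; Generated by LaserGRBL
G21
G90
G0 X20.138 Y163.156
M3 S519
G1 X30.385 Y21.040 F2013
M5
G0 X95.612 Y116.539
M3 S519
G1 X93.865 Y125.320 F2013
G1 X88.891 Y132.764
G1 X81.447 Y137.738
G1 X72.666 Y139.485
G1 X63.885 Y137.738
G1 X56.441 Y132.764
G1 X51.467 Y125.320
G1 X49.720 Y116.539
G1 X51.467 Y107.758
G1 X56.441 Y100.314
G1 X63.885 Y95.340
G1 X72.666 Y93.593
G1 X81.447 Y95.340
G1 X88.891 Y100.314
G1 X93.865 Y107.758
G1 X95.612 Y116.539
M5
G0 X69.794 Y17.548
M3 S519
G1 X59.376 Y12.299 F2013
G1 X48.298 Y15.954
G1 X43.049 Y26.372
G1 X46.704 Y37.450
G1 X57.122 Y42.699
G1 X68.200 Y39.044
G1 X73.449 Y28.626
G1 X69.794 Y17.548
M5

viewBox `0 0 112.752 188.166` with mm width/height → 1 unit = 1 mm. Flip: y_m = 188.166 − y_svg.

**Shape 1** — `<polyline>` line segment, stroke `#000000` → score (S519, F2013). Machine vertices: (20.138,163.156) → (30.385,21.040). Open path.

**Shape 2** — `<circle>` circle, stroke `#000000` → score (S519, F2013). Machine vertices: (95.612,116.539) → (93.865,125.320) → (88.891,132.764) → (81.447,137.738) → (72.666,139.485) → (63.885,137.738) → (56.441,132.764) → (51.467,125.320) → (49.720,116.539) → (51.467,107.758) → (56.441,100.314) → (63.885,95.340) → (72.666,93.593) → (81.447,95.340) → (88.891,100.314) → (93.865,107.758) → (95.612,116.539). Closed: final G1 returns to the first vertex.

**Shape 3** — `<path>` regular polygon, stroke `#000000` → score (S519, F2013). Machine vertices: (69.794,17.548) → (59.376,12.299) → (48.298,15.954) → (43.049,26.372) → (46.704,37.450) → (57.122,42.699) → (68.200,39.044) → (73.449,28.626) → (69.794,17.548). Closed: final G1 returns to the first vertex.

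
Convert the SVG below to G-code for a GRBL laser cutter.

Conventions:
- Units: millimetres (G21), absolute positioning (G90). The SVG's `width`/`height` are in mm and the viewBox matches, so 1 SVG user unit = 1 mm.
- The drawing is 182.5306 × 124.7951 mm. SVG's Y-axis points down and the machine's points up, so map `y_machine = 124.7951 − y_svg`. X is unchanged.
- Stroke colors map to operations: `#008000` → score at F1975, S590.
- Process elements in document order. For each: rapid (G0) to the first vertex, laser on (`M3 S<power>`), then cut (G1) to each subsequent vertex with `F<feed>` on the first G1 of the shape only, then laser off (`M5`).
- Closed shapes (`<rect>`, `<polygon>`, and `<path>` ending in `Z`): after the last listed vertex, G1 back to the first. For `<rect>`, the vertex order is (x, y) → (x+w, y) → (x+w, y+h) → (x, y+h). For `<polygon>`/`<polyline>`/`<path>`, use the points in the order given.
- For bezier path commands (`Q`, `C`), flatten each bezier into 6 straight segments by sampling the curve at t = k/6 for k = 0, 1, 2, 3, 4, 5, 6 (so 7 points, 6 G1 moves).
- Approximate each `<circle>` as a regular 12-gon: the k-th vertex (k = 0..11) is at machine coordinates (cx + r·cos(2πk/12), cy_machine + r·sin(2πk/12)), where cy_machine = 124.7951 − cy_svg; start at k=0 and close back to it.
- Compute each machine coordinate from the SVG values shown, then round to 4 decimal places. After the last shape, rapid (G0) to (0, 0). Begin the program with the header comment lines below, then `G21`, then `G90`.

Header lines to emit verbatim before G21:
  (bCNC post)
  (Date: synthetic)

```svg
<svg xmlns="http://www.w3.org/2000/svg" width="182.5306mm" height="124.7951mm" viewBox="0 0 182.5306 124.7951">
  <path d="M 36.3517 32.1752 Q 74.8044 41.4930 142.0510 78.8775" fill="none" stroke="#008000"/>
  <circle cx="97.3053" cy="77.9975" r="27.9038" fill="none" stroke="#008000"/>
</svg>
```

1 u = 1 mm; y_m = 124.7951 − y.

[1] `<path>` quadratic bezier, #008000→score S590 F1975: (36.3517,92.6199) → (49.9691,88.7343) → (65.1862,83.2895) → (82.0029,76.2854) → (100.4193,67.7221) → (120.4353,57.5995) → (142.0510,45.9176)

[2] `<circle>` circle, #008000→score S590 F1975: (125.2091,46.7976) → (121.4707,60.7495) → (111.2572,70.9630) → (97.3053,74.7014) → (83.3534,70.9630) → (73.1399,60.7495) → (69.4015,46.7976) → (73.1399,32.8457) → (83.3534,22.6322) → (97.3053,18.8938) → (111.2572,22.6322) → (121.4707,32.8457) → (125.2091,46.7976) (closed)

(bCNC post)
(Date: synthetic)
G21
G90
G0 X36.3517 Y92.6199
M3 S590
G1 X49.9691 Y88.7343 F1975
G1 X65.1862 Y83.2895
G1 X82.0029 Y76.2854
G1 X100.4193 Y67.7221
G1 X120.4353 Y57.5995
G1 X142.0510 Y45.9176
M5
G0 X125.2091 Y46.7976
M3 S590
G1 X121.4707 Y60.7495 F1975
G1 X111.2572 Y70.9630
G1 X97.3053 Y74.7014
G1 X83.3534 Y70.9630
G1 X73.1399 Y60.7495
G1 X69.4015 Y46.7976
G1 X73.1399 Y32.8457
G1 X83.3534 Y22.6322
G1 X97.3053 Y18.8938
G1 X111.2572 Y22.6322
G1 X121.4707 Y32.8457
G1 X125.2091 Y46.7976
M5
G0 X0.0000 Y0.0000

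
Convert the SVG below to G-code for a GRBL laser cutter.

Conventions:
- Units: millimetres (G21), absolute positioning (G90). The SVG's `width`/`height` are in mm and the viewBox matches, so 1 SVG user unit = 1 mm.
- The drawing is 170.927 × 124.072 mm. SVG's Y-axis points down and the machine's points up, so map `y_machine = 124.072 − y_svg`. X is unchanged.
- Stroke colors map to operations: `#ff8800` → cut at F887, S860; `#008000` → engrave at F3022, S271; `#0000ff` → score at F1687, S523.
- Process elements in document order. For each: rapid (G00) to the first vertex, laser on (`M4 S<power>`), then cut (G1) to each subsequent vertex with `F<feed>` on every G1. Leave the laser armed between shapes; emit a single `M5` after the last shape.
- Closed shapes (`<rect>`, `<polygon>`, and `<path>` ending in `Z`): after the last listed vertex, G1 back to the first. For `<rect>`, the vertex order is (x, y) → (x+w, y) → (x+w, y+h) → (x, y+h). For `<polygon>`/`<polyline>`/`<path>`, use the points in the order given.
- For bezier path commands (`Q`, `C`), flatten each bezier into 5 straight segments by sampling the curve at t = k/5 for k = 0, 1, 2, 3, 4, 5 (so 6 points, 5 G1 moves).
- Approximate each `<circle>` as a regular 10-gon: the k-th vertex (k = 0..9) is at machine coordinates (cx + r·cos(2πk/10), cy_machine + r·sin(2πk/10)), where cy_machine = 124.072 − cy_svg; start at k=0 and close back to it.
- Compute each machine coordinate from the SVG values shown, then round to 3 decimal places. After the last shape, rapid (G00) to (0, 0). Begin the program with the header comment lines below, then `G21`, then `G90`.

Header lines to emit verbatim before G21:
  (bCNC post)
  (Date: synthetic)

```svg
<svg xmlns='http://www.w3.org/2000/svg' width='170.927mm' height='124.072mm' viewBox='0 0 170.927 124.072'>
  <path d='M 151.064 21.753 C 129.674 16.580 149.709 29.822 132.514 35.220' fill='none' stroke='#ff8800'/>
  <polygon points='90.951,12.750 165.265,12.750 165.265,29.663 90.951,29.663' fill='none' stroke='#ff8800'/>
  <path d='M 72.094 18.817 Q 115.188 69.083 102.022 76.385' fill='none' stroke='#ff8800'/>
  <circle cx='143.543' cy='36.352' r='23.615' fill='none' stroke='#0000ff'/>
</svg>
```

(bCNC post)
(Date: synthetic)
G21
G90
G00 X151.064 Y102.319
M4 S860
G1 X142.572 Y103.423 F887
G1 X140.246 Y101.368 F887
G1 X140.312 Y97.414 F887
G1 X138.993 Y92.822 F887
G1 X132.514 Y88.852 F887
G00 X90.951 Y111.322
M4 S860
G1 X165.265 Y111.322 F887
G1 X165.265 Y94.409 F887
G1 X90.951 Y94.409 F887
G1 X90.951 Y111.322 F887
G00 X72.094 Y105.255
M4 S860
G1 X87.081 Y86.867 F887
G1 X97.568 Y71.916 F887
G1 X103.553 Y60.403 F887
G1 X105.038 Y52.326 F887
G1 X102.022 Y47.687 F887
G00 X167.158 Y87.720
M4 S523
G1 X162.648 Y101.601 F1687
G1 X150.840 Y110.179 F1687
G1 X136.246 Y110.179 F1687
G1 X124.438 Y101.601 F1687
G1 X119.928 Y87.720 F1687
G1 X124.438 Y73.839 F1687
G1 X136.246 Y65.261 F1687
G1 X150.840 Y65.261 F1687
G1 X162.648 Y73.839 F1687
G1 X167.158 Y87.720 F1687
M5
G00 X0.000 Y0.000

viewBox `0 0 170.927 124.072` with mm width/height → 1 unit = 1 mm. Flip: y_m = 124.072 − y_svg.

**Shape 1** — `<path>` cubic bezier, stroke `#ff8800` → cut (S860, F887). Control points (SVG): P0=(151.064,21.753), P1=(129.674,16.580), P2=(149.709,29.822), P3=(132.514,35.220); sampled at t=k/5. Machine vertices: (151.064,102.319) → (142.572,103.423) → (140.246,101.368) → (140.312,97.414) → (138.993,92.822) → (132.514,88.852). Open path.

**Shape 2** — `<polygon>` rectangle, stroke `#ff8800` → cut (S860, F887). Machine vertices: (90.951,111.322) → (165.265,111.322) → (165.265,94.409) → (90.951,94.409) → (90.951,111.322). Closed: final G1 returns to the first vertex.

**Shape 3** — `<path>` quadratic bezier, stroke `#ff8800` → cut (S860, F887). Control points (SVG): P0=(72.094,18.817), P1=(115.188,69.083), P2=(102.022,76.385); sampled at t=k/5. Machine vertices: (72.094,105.255) → (87.081,86.867) → (97.568,71.916) → (103.553,60.403) → (105.038,52.326) → (102.022,47.687). Open path.

**Shape 4** — `<circle>` circle, stroke `#0000ff` → score (S523, F1687). Machine vertices: (167.158,87.720) → (162.648,101.601) → (150.840,110.179) → (136.246,110.179) → (124.438,101.601) → (119.928,87.720) → (124.438,73.839) → (136.246,65.261) → (150.840,65.261) → (162.648,73.839) → (167.158,87.720). Closed: final G1 returns to the first vertex.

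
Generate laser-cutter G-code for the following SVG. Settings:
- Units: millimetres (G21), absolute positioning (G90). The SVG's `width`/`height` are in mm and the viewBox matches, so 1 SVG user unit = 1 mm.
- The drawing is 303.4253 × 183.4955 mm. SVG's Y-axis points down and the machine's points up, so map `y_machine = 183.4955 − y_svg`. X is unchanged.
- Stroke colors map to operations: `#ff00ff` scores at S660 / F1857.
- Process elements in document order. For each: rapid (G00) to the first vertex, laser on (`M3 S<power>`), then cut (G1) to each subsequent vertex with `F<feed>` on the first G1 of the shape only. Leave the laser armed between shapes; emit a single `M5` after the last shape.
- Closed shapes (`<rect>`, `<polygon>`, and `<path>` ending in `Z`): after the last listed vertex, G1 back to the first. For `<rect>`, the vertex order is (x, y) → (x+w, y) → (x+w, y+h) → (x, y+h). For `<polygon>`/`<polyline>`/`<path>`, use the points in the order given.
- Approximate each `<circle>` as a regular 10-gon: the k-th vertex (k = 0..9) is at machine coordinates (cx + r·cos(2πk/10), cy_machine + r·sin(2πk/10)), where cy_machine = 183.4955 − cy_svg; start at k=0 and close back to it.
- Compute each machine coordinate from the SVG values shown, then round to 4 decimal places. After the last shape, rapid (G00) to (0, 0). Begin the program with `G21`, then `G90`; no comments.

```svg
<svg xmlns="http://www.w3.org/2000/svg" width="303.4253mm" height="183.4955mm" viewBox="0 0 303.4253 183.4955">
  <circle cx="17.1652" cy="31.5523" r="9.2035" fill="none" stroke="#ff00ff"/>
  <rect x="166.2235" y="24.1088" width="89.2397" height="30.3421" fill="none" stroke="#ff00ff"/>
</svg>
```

G21
G90
G00 X26.3687 Y151.9432
M3 S660
G1 X24.6110 Y157.3529 F1857
G1 X20.0092 Y160.6962
G1 X14.3212 Y160.6962
G1 X9.7194 Y157.3529
G1 X7.9617 Y151.9432
G1 X9.7194 Y146.5335
G1 X14.3212 Y143.1902
G1 X20.0092 Y143.1902
G1 X24.6110 Y146.5335
G1 X26.3687 Y151.9432
G00 X166.2235 Y159.3867
M3 S660
G1 X255.4632 Y159.3867 F1857
G1 X255.4632 Y129.0446
G1 X166.2235 Y129.0446
G1 X166.2235 Y159.3867
M5
G00 X0.0000 Y0.0000

viewBox `0 0 303.4253 183.4955` with mm width/height → 1 unit = 1 mm. Flip: y_m = 183.4955 − y_svg.

**Shape 1** — `<circle>` circle, stroke `#ff00ff` → score (S660, F1857). Machine vertices: (26.3687,151.9432) → (24.6110,157.3529) → (20.0092,160.6962) → (14.3212,160.6962) → (9.7194,157.3529) → (7.9617,151.9432) → (9.7194,146.5335) → (14.3212,143.1902) → (20.0092,143.1902) → (24.6110,146.5335) → (26.3687,151.9432). Closed: final G1 returns to the first vertex.

**Shape 2** — `<rect>` rectangle, stroke `#ff00ff` → score (S660, F1857). Machine vertices: (166.2235,159.3867) → (255.4632,159.3867) → (255.4632,129.0446) → (166.2235,129.0446) → (166.2235,159.3867). Closed: final G1 returns to the first vertex.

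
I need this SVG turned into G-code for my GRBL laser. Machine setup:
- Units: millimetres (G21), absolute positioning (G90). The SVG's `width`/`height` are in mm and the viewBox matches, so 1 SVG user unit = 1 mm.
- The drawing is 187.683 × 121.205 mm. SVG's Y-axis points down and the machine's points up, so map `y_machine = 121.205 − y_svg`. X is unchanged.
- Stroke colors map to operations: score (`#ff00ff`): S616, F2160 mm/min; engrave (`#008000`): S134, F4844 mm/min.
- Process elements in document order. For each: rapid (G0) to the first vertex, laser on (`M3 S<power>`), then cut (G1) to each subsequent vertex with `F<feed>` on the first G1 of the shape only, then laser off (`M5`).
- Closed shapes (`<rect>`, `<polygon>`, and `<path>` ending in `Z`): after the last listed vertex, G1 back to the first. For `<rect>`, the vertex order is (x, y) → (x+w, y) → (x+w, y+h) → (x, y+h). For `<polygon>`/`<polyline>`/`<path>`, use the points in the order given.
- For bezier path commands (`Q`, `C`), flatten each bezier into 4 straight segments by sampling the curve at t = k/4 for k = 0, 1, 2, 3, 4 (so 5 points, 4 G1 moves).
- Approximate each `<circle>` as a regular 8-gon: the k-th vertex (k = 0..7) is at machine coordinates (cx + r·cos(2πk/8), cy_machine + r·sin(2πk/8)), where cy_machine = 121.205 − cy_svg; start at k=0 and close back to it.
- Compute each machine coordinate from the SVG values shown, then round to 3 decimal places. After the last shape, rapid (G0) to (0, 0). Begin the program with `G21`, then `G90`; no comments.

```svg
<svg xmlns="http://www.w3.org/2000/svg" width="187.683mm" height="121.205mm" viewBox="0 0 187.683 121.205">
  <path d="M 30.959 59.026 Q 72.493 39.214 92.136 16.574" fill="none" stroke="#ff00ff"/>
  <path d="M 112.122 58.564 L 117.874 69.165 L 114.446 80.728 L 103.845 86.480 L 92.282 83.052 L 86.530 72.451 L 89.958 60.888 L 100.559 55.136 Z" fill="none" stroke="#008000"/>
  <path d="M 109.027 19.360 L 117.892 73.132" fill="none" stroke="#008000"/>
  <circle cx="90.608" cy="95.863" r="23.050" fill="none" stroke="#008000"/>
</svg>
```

viewBox `0 0 187.683 121.205` with mm width/height → 1 unit = 1 mm. Flip: y_m = 121.205 − y_svg.

**Shape 1** — `<path>` quadratic bezier, stroke `#ff00ff` → score (S616, F2160). Control points (SVG): P0=(30.959,59.026), P1=(72.493,39.214), P2=(92.136,16.574); sampled at t=k/4. Machine vertices: (30.959,62.179) → (50.358,72.262) → (67.020,82.698) → (80.946,93.488) → (92.136,104.631). Open path.

**Shape 2** — `<path>` regular polygon, stroke `#008000` → engrave (S134, F4844). Machine vertices: (112.122,62.641) → (117.874,52.040) → (114.446,40.477) → (103.845,34.725) → (92.282,38.153) → (86.530,48.754) → (89.958,60.317) → (100.559,66.069) → (112.122,62.641). Closed: final G1 returns to the first vertex.

**Shape 3** — `<path>` line segment, stroke `#008000` → engrave (S134, F4844). Machine vertices: (109.027,101.845) → (117.892,48.073). Open path.

**Shape 4** — `<circle>` circle, stroke `#008000` → engrave (S134, F4844). Machine vertices: (113.658,25.342) → (106.907,41.641) → (90.608,48.392) → (74.309,41.641) → (67.558,25.342) → (74.309,9.043) → (90.608,2.292) → (106.907,9.043) → (113.658,25.342). Closed: final G1 returns to the first vertex.

G21
G90
G0 X30.959 Y62.179
M3 S616
G1 X50.358 Y72.262 F2160
G1 X67.020 Y82.698
G1 X80.946 Y93.488
G1 X92.136 Y104.631
M5
G0 X112.122 Y62.641
M3 S134
G1 X117.874 Y52.040 F4844
G1 X114.446 Y40.477
G1 X103.845 Y34.725
G1 X92.282 Y38.153
G1 X86.530 Y48.754
G1 X89.958 Y60.317
G1 X100.559 Y66.069
G1 X112.122 Y62.641
M5
G0 X109.027 Y101.845
M3 S134
G1 X117.892 Y48.073 F4844
M5
G0 X113.658 Y25.342
M3 S134
G1 X106.907 Y41.641 F4844
G1 X90.608 Y48.392
G1 X74.309 Y41.641
G1 X67.558 Y25.342
G1 X74.309 Y9.043
G1 X90.608 Y2.292
G1 X106.907 Y9.043
G1 X113.658 Y25.342
M5
G0 X0.000 Y0.000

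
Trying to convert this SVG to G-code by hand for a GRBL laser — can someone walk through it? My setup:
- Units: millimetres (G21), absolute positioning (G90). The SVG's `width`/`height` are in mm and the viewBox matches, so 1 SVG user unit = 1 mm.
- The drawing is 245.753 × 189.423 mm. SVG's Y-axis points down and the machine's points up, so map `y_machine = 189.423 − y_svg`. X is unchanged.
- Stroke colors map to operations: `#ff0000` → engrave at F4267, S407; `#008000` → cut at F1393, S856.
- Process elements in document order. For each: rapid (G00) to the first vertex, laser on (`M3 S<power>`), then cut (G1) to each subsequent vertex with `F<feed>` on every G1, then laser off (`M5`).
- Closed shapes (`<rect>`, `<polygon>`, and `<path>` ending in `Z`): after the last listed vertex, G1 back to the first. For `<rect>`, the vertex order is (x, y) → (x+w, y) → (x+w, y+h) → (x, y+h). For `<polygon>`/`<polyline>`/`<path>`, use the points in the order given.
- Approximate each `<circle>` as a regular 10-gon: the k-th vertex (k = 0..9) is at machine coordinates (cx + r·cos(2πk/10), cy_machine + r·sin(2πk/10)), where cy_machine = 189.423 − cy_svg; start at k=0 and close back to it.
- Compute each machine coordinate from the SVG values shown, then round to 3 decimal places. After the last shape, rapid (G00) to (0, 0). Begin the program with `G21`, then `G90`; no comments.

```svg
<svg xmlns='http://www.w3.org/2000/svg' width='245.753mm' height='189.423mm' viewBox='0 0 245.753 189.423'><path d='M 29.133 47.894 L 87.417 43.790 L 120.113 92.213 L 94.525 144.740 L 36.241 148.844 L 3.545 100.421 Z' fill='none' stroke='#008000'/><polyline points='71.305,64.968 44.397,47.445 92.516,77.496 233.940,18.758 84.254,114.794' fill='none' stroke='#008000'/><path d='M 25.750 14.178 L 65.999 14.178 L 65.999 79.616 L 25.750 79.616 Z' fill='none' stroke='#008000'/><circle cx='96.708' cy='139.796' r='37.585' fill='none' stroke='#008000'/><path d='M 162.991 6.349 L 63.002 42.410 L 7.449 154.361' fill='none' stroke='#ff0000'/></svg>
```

Since the viewBox matches the mm dimensions, user units are millimetres directly. The only transform is the Y-flip y_m = 189.423 − y_svg.

Shape 1 is a regular polygon drawn with `<path>`. Its stroke #008000 means cut at S856, F1393. After flipping Y the toolpath is (29.133,141.529) → (87.417,145.633) → (120.113,97.210) → (94.525,44.683) → (36.241,40.579) → (3.545,89.002) → (29.133,141.529), returning to the start.

Shape 2 is a open polyline drawn with `<polyline>`. Its stroke #008000 means cut at S856, F1393. After flipping Y the toolpath is (71.305,124.455) → (44.397,141.978) → (92.516,111.927) → (233.940,170.665) → (84.254,74.629).

Shape 3 is a rectangle drawn with `<path>`. Its stroke #008000 means cut at S856, F1393. After flipping Y the toolpath is (25.750,175.245) → (65.999,175.245) → (65.999,109.807) → (25.750,109.807) → (25.750,175.245), returning to the start.

Shape 4 is a circle drawn with `<circle>`. Its stroke #008000 means cut at S856, F1393. After flipping Y the toolpath is (134.293,49.627) → (127.115,71.719) → (108.322,85.372) → (85.094,85.372) → (66.301,71.719) → (59.123,49.627) → (66.301,27.535) → (85.094,13.882) → (108.322,13.882) → (127.115,27.535) → (134.293,49.627), returning to the start.

Shape 5 is a open polyline drawn with `<path>`. Its stroke #ff0000 means engrave at S407, F4267. After flipping Y the toolpath is (162.991,183.074) → (63.002,147.013) → (7.449,35.062).

G21
G90
G00 X29.133 Y141.529
M3 S856
G1 X87.417 Y145.633 F1393
G1 X120.113 Y97.210 F1393
G1 X94.525 Y44.683 F1393
G1 X36.241 Y40.579 F1393
G1 X3.545 Y89.002 F1393
G1 X29.133 Y141.529 F1393
M5
G00 X71.305 Y124.455
M3 S856
G1 X44.397 Y141.978 F1393
G1 X92.516 Y111.927 F1393
G1 X233.940 Y170.665 F1393
G1 X84.254 Y74.629 F1393
M5
G00 X25.750 Y175.245
M3 S856
G1 X65.999 Y175.245 F1393
G1 X65.999 Y109.807 F1393
G1 X25.750 Y109.807 F1393
G1 X25.750 Y175.245 F1393
M5
G00 X134.293 Y49.627
M3 S856
G1 X127.115 Y71.719 F1393
G1 X108.322 Y85.372 F1393
G1 X85.094 Y85.372 F1393
G1 X66.301 Y71.719 F1393
G1 X59.123 Y49.627 F1393
G1 X66.301 Y27.535 F1393
G1 X85.094 Y13.882 F1393
G1 X108.322 Y13.882 F1393
G1 X127.115 Y27.535 F1393
G1 X134.293 Y49.627 F1393
M5
G00 X162.991 Y183.074
M3 S407
G1 X63.002 Y147.013 F4267
G1 X7.449 Y35.062 F4267
M5
G00 X0.000 Y0.000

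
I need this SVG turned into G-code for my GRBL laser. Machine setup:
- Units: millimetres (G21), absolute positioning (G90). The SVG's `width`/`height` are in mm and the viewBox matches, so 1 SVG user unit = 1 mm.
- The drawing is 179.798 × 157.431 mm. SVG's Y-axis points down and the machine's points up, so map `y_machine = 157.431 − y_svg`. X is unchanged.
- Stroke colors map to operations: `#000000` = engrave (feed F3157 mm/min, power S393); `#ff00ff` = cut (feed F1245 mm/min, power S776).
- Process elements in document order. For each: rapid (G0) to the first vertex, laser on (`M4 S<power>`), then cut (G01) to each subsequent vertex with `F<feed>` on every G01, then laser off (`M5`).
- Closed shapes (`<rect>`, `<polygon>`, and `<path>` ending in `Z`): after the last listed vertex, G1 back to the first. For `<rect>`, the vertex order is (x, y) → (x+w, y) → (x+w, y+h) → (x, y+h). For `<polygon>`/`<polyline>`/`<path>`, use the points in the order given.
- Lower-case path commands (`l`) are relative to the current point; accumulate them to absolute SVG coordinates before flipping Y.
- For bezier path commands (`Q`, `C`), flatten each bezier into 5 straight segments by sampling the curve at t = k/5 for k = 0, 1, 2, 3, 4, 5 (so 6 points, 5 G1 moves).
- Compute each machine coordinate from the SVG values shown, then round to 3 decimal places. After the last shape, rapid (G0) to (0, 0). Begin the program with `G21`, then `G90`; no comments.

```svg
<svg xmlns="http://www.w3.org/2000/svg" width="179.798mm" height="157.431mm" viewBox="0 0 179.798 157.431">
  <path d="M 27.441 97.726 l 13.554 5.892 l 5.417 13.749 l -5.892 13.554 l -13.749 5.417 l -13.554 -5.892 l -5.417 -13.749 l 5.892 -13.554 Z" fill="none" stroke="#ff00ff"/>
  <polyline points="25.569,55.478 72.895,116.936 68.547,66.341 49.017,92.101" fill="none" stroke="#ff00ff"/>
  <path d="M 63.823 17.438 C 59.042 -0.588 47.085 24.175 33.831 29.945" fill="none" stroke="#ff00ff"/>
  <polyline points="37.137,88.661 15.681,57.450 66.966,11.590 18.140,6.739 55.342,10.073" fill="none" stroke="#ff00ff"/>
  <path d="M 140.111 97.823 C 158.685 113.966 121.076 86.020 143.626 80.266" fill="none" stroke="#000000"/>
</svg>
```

G21
G90
G0 X27.441 Y59.705
M4 S776
G01 X40.995 Y53.813 F1245
G01 X46.412 Y40.064 F1245
G01 X40.520 Y26.510 F1245
G01 X26.771 Y21.093 F1245
G01 X13.217 Y26.985 F1245
G01 X7.800 Y40.734 F1245
G01 X13.692 Y54.288 F1245
G01 X27.441 Y59.705 F1245
M5
G0 X25.569 Y101.953
M4 S776
G01 X72.895 Y40.495 F1245
G01 X68.547 Y91.090 F1245
G01 X49.017 Y65.330 F1245
M5
G0 X63.823 Y139.993
M4 S776
G01 X60.140 Y146.168 F1245
G01 X55.018 Y145.040 F1245
G01 X48.737 Y139.573 F1245
G01 X41.581 Y132.733 F1245
G01 X33.831 Y127.486 F1245
M5
G0 X37.137 Y68.770
M4 S776
G01 X15.681 Y99.981 F1245
G01 X66.966 Y145.841 F1245
G01 X18.140 Y150.692 F1245
G01 X55.342 Y147.358 F1245
M5
G0 X140.111 Y59.608
M4 S393
G01 X145.444 Y54.683 F3157
G01 X142.878 Y57.157 F3157
G01 X137.996 Y63.850 F3157
G01 X136.384 Y71.580 F3157
G01 X143.626 Y77.165 F3157
M5
G0 X0.000 Y0.000

Since the viewBox matches the mm dimensions, user units are millimetres directly. The only transform is the Y-flip y_m = 157.431 − y_svg.

Shape 1 is a regular polygon drawn with `<path>`. Its stroke #ff00ff means cut at S776, F1245. After flipping Y the toolpath is (27.441,59.705) → (40.995,53.813) → (46.412,40.064) → (40.520,26.510) → (26.771,21.093) → (13.217,26.985) → (7.800,40.734) → (13.692,54.288) → (27.441,59.705), returning to the start.

Shape 2 is a open polyline drawn with `<polyline>`. Its stroke #ff00ff means cut at S776, F1245. After flipping Y the toolpath is (25.569,101.953) → (72.895,40.495) → (68.547,91.090) → (49.017,65.330).

Shape 3 is a cubic bezier drawn with `<path>`. Its stroke #ff00ff means cut at S776, F1245. After flipping Y the toolpath is (63.823,139.993) → (60.140,146.168) → (55.018,145.040) → (48.737,139.573) → (41.581,132.733) → (33.831,127.486).

Shape 4 is a open polyline drawn with `<polyline>`. Its stroke #ff00ff means cut at S776, F1245. After flipping Y the toolpath is (37.137,68.770) → (15.681,99.981) → (66.966,145.841) → (18.140,150.692) → (55.342,147.358).

Shape 5 is a cubic bezier drawn with `<path>`. Its stroke #000000 means engrave at S393, F3157. After flipping Y the toolpath is (140.111,59.608) → (145.444,54.683) → (142.878,57.157) → (137.996,63.850) → (136.384,71.580) → (143.626,77.165).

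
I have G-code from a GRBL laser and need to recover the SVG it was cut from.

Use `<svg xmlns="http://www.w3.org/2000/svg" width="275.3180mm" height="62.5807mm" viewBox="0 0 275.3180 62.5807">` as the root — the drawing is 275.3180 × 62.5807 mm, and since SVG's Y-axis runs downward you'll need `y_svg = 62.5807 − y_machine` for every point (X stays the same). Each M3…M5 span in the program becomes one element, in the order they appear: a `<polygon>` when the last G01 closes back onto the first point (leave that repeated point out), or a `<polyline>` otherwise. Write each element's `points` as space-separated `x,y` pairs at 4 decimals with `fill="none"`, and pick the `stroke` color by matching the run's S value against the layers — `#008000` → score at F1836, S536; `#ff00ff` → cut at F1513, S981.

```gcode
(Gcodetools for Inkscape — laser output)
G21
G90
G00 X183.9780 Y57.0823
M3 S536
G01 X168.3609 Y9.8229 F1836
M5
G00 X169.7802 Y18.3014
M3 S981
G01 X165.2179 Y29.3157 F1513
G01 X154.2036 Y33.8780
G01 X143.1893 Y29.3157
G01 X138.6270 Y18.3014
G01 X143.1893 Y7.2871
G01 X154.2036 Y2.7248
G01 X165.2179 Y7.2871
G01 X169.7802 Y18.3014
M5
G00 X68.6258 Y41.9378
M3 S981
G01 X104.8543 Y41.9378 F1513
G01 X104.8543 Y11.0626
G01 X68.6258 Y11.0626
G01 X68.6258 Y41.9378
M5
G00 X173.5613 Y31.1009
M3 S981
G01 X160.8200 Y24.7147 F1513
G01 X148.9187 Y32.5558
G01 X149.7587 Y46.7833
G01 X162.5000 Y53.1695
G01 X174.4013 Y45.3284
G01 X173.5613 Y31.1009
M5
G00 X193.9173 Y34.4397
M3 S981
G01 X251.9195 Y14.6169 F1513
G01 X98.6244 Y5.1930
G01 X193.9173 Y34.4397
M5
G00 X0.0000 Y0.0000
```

Machine Y-up, SVG Y-down with viewBox height 62.5807, so y_svg = 62.5807 − y_machine; X carries over.

Run 1: S536 ⇒ score layer `#008000`. The run is open, so emit a `<polyline>` with points (Y-flipped): 183.9780,5.4984 168.3609,52.7578.

Run 2: S981 ⇒ cut layer `#ff00ff`. The run returns to its start, so emit a `<polygon>` with points (Y-flipped): 169.7802,44.2793 165.2179,33.2650 154.2036,28.7027 143.1893,33.2650 138.6270,44.2793 143.1893,55.2936 154.2036,59.8559 165.2179,55.2936.

Run 3: S981 ⇒ cut layer `#ff00ff`. The run returns to its start, so emit a `<polygon>` with points (Y-flipped): 68.6258,20.6429 104.8543,20.6429 104.8543,51.5181 68.6258,51.5181.

Run 4: the run's S981 means `#ff00ff` (cut). The run returns to its start, so emit a `<polygon>` with points (Y-flipped): 173.5613,31.4798 160.8200,37.8660 148.9187,30.0249 149.7587,15.7974 162.5000,9.4112 174.4013,17.2523.

Run 5: S981 ⇒ cut layer `#ff00ff`. The run returns to its start, so emit a `<polygon>` with points (Y-flipped): 193.9173,28.1410 251.9195,47.9638 98.6244,57.3877.

<svg xmlns="http://www.w3.org/2000/svg" width="275.3180mm" height="62.5807mm" viewBox="0 0 275.3180 62.5807">
  <polyline points="183.9780,5.4984 168.3609,52.7578" fill="none" stroke="#008000"/>
  <polygon points="169.7802,44.2793 165.2179,33.2650 154.2036,28.7027 143.1893,33.2650 138.6270,44.2793 143.1893,55.2936 154.2036,59.8559 165.2179,55.2936" fill="none" stroke="#ff00ff"/>
  <polygon points="68.6258,20.6429 104.8543,20.6429 104.8543,51.5181 68.6258,51.5181" fill="none" stroke="#ff00ff"/>
  <polygon points="173.5613,31.4798 160.8200,37.8660 148.9187,30.0249 149.7587,15.7974 162.5000,9.4112 174.4013,17.2523" fill="none" stroke="#ff00ff"/>
  <polygon points="193.9173,28.1410 251.9195,47.9638 98.6244,57.3877" fill="none" stroke="#ff00ff"/>
</svg>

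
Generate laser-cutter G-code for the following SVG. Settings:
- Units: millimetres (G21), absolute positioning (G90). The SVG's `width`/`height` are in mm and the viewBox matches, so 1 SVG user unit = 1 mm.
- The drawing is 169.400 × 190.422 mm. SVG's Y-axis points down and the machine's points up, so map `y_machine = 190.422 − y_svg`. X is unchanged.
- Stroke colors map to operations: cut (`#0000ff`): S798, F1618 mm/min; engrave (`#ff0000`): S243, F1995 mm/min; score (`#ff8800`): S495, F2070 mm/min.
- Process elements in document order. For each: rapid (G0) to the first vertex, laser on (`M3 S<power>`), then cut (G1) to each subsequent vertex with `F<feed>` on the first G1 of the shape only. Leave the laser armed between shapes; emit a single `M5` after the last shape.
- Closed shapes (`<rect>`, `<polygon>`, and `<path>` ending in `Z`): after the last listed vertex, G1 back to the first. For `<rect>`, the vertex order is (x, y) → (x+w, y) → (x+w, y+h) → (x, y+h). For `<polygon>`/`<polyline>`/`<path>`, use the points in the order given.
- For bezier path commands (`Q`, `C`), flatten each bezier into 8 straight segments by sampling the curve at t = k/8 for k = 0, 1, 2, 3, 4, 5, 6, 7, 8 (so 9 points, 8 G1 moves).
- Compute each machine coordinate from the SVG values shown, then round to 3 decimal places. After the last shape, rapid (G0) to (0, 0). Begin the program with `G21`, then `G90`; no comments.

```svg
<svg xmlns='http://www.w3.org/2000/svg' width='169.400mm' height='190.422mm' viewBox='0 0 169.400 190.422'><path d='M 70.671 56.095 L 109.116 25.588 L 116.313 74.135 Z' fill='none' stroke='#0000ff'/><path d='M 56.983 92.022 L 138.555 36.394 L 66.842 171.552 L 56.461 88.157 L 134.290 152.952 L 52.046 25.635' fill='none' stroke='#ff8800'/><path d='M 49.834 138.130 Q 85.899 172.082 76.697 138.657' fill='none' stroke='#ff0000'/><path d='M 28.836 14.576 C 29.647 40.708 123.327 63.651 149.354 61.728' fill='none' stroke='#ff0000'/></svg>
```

G21
G90
G0 X70.671 Y134.327
M3 S798
G1 X109.116 Y164.834 F1618
G1 X116.313 Y116.287
G1 X70.671 Y134.327
G0 X56.983 Y98.400
M3 S495
G1 X138.555 Y154.028 F2070
G1 X66.842 Y18.870
G1 X56.461 Y102.265
G1 X134.290 Y37.470
G1 X52.046 Y164.787
G0 X49.834 Y52.292
M3 S243
G1 X58.143 Y44.857 F1995
G1 X65.037 Y39.527
G1 X70.517 Y36.303
G1 X74.582 Y35.184
G1 X77.233 Y36.171
G1 X78.469 Y39.264
G1 X78.290 Y44.462
G1 X76.697 Y51.765
G0 X28.836 Y175.846
M3 S243
G1 X33.180 Y166.238 F1995
G1 X44.349 Y157.184
G1 X60.462 Y148.936
G1 X79.639 Y141.749
G1 X99.998 Y135.878
G1 X119.657 Y131.575
G1 X136.736 Y129.096
G1 X149.354 Y128.694
M5
G0 X0.000 Y0.000

1 u = 1 mm; y_m = 190.422 − y.

[1] `<path>` regular polygon, #0000ff→cut S798 F1618: (70.671,134.327) → (109.116,164.834) → (116.313,116.287) → (70.671,134.327) (closed)

[2] `<path>` open polyline, #ff8800→score S495 F2070: (56.983,98.400) → (138.555,154.028) → (66.842,18.870) → (56.461,102.265) → (134.290,37.470) → (52.046,164.787)

[3] `<path>` quadratic bezier, #ff0000→engrave S243 F1995: (49.834,52.292) → (58.143,44.857) → (65.037,39.527) → (70.517,36.303) → (74.582,35.184) → (77.233,36.171) → (78.469,39.264) → (78.290,44.462) → (76.697,51.765)

[4] `<path>` cubic bezier, #ff0000→engrave S243 F1995: (28.836,175.846) → (33.180,166.238) → (44.349,157.184) → (60.462,148.936) → (79.639,141.749) → (99.998,135.878) → (119.657,131.575) → (136.736,129.096) → (149.354,128.694)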